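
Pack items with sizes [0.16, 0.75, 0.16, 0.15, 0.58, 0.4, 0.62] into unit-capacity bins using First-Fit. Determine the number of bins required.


Place items sequentially using First-Fit:
  Item 0.16 -> new Bin 1
  Item 0.75 -> Bin 1 (now 0.91)
  Item 0.16 -> new Bin 2
  Item 0.15 -> Bin 2 (now 0.31)
  Item 0.58 -> Bin 2 (now 0.89)
  Item 0.4 -> new Bin 3
  Item 0.62 -> new Bin 4
Total bins used = 4

4


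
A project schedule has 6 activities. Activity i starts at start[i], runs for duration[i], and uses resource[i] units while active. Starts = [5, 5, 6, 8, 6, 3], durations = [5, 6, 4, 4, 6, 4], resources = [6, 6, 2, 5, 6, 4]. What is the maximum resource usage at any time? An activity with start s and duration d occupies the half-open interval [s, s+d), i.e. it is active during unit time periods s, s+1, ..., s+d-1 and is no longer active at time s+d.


Each activity i is active on [start_i, start_i + duration_i).
Compute total resource usage per time slot:
  t=0: active resources = [], total = 0
  t=1: active resources = [], total = 0
  t=2: active resources = [], total = 0
  t=3: active resources = [4], total = 4
  t=4: active resources = [4], total = 4
  t=5: active resources = [6, 6, 4], total = 16
  t=6: active resources = [6, 6, 2, 6, 4], total = 24
  t=7: active resources = [6, 6, 2, 6], total = 20
  t=8: active resources = [6, 6, 2, 5, 6], total = 25
  t=9: active resources = [6, 6, 2, 5, 6], total = 25
  t=10: active resources = [6, 5, 6], total = 17
  t=11: active resources = [5, 6], total = 11
Peak resource demand = 25

25


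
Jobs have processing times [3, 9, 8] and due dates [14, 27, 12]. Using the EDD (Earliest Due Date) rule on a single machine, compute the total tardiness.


Sort by due date (EDD order): [(8, 12), (3, 14), (9, 27)]
Compute completion times and tardiness:
  Job 1: p=8, d=12, C=8, tardiness=max(0,8-12)=0
  Job 2: p=3, d=14, C=11, tardiness=max(0,11-14)=0
  Job 3: p=9, d=27, C=20, tardiness=max(0,20-27)=0
Total tardiness = 0

0


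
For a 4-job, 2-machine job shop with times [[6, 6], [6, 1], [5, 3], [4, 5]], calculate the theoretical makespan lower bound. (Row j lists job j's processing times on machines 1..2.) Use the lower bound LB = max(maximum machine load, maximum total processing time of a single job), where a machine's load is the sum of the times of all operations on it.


Machine loads:
  Machine 1: 6 + 6 + 5 + 4 = 21
  Machine 2: 6 + 1 + 3 + 5 = 15
Max machine load = 21
Job totals:
  Job 1: 12
  Job 2: 7
  Job 3: 8
  Job 4: 9
Max job total = 12
Lower bound = max(21, 12) = 21

21


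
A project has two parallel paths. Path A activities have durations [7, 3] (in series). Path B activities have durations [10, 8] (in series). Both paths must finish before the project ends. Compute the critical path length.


Path A total = 7 + 3 = 10
Path B total = 10 + 8 = 18
Critical path = longest path = max(10, 18) = 18

18


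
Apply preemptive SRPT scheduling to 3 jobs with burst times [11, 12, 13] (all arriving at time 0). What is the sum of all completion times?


Since all jobs arrive at t=0, SRPT equals SPT ordering.
SPT order: [11, 12, 13]
Completion times:
  Job 1: p=11, C=11
  Job 2: p=12, C=23
  Job 3: p=13, C=36
Total completion time = 11 + 23 + 36 = 70

70


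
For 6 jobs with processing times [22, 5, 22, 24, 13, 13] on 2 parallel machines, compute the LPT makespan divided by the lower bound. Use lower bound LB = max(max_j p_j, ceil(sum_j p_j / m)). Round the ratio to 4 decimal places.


LPT order: [24, 22, 22, 13, 13, 5]
Machine loads after assignment: [50, 49]
LPT makespan = 50
Lower bound = max(max_job, ceil(total/2)) = max(24, 50) = 50
Ratio = 50 / 50 = 1.0

1.0


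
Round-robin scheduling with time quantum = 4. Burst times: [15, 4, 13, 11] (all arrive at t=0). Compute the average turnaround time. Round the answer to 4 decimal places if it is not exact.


Time quantum = 4
Execution trace:
  J1 runs 4 units, time = 4
  J2 runs 4 units, time = 8
  J3 runs 4 units, time = 12
  J4 runs 4 units, time = 16
  J1 runs 4 units, time = 20
  J3 runs 4 units, time = 24
  J4 runs 4 units, time = 28
  J1 runs 4 units, time = 32
  J3 runs 4 units, time = 36
  J4 runs 3 units, time = 39
  J1 runs 3 units, time = 42
  J3 runs 1 units, time = 43
Finish times: [42, 8, 43, 39]
Average turnaround = 132/4 = 33.0

33.0


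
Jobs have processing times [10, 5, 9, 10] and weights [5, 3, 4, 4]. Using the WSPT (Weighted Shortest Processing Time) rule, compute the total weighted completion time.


Compute p/w ratios and sort ascending (WSPT): [(5, 3), (10, 5), (9, 4), (10, 4)]
Compute weighted completion times:
  Job (p=5,w=3): C=5, w*C=3*5=15
  Job (p=10,w=5): C=15, w*C=5*15=75
  Job (p=9,w=4): C=24, w*C=4*24=96
  Job (p=10,w=4): C=34, w*C=4*34=136
Total weighted completion time = 322

322


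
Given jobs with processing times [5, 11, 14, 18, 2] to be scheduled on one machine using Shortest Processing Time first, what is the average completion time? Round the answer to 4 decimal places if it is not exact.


Sort jobs by processing time (SPT order): [2, 5, 11, 14, 18]
Compute completion times sequentially:
  Job 1: processing = 2, completes at 2
  Job 2: processing = 5, completes at 7
  Job 3: processing = 11, completes at 18
  Job 4: processing = 14, completes at 32
  Job 5: processing = 18, completes at 50
Sum of completion times = 109
Average completion time = 109/5 = 21.8

21.8


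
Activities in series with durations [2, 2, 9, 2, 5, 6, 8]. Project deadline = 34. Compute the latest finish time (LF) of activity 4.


LF(activity 4) = deadline - sum of successor durations
Successors: activities 5 through 7 with durations [5, 6, 8]
Sum of successor durations = 19
LF = 34 - 19 = 15

15


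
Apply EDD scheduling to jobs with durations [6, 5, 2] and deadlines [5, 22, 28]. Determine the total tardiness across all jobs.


Sort by due date (EDD order): [(6, 5), (5, 22), (2, 28)]
Compute completion times and tardiness:
  Job 1: p=6, d=5, C=6, tardiness=max(0,6-5)=1
  Job 2: p=5, d=22, C=11, tardiness=max(0,11-22)=0
  Job 3: p=2, d=28, C=13, tardiness=max(0,13-28)=0
Total tardiness = 1

1


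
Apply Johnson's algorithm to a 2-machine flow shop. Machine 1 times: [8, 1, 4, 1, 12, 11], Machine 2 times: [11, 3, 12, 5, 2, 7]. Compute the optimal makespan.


Apply Johnson's rule:
  Group 1 (a <= b): [(2, 1, 3), (4, 1, 5), (3, 4, 12), (1, 8, 11)]
  Group 2 (a > b): [(6, 11, 7), (5, 12, 2)]
Optimal job order: [2, 4, 3, 1, 6, 5]
Schedule:
  Job 2: M1 done at 1, M2 done at 4
  Job 4: M1 done at 2, M2 done at 9
  Job 3: M1 done at 6, M2 done at 21
  Job 1: M1 done at 14, M2 done at 32
  Job 6: M1 done at 25, M2 done at 39
  Job 5: M1 done at 37, M2 done at 41
Makespan = 41

41


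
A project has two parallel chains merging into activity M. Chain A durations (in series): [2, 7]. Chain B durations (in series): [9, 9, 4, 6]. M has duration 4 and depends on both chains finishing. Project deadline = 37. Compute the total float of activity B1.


Forward pass: ES(B1) = sum of predecessors on chain B = 0
EF = ES + duration = 0 + 9 = 9
Backward pass: LF(M) = deadline = 37; LS(M) = 37 - 4 = 33
LF(B1) = LS(M) - sum(successors on chain B) = 33 - 19 = 14
LS = LF - duration = 14 - 9 = 5
Total float = LS - ES = 5 - 0 = 5

5


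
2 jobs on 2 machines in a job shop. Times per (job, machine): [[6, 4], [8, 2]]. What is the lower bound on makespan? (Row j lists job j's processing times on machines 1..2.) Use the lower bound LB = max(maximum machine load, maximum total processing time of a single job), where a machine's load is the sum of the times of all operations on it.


Machine loads:
  Machine 1: 6 + 8 = 14
  Machine 2: 4 + 2 = 6
Max machine load = 14
Job totals:
  Job 1: 10
  Job 2: 10
Max job total = 10
Lower bound = max(14, 10) = 14

14


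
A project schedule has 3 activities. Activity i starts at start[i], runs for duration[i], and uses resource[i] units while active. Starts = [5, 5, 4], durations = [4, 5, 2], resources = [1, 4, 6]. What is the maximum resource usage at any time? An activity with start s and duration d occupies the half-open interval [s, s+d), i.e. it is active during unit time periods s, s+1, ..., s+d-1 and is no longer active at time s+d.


Each activity i is active on [start_i, start_i + duration_i).
Compute total resource usage per time slot:
  t=0: active resources = [], total = 0
  t=1: active resources = [], total = 0
  t=2: active resources = [], total = 0
  t=3: active resources = [], total = 0
  t=4: active resources = [6], total = 6
  t=5: active resources = [1, 4, 6], total = 11
  t=6: active resources = [1, 4], total = 5
  t=7: active resources = [1, 4], total = 5
  t=8: active resources = [1, 4], total = 5
  t=9: active resources = [4], total = 4
Peak resource demand = 11

11


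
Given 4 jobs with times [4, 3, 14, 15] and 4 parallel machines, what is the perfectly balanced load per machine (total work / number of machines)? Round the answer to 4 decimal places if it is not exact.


Total processing time = 4 + 3 + 14 + 15 = 36
Number of machines = 4
Ideal balanced load = 36 / 4 = 9.0

9.0


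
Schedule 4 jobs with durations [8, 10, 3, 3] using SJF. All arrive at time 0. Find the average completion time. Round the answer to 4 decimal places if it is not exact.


SJF order (ascending): [3, 3, 8, 10]
Completion times:
  Job 1: burst=3, C=3
  Job 2: burst=3, C=6
  Job 3: burst=8, C=14
  Job 4: burst=10, C=24
Average completion = 47/4 = 11.75

11.75


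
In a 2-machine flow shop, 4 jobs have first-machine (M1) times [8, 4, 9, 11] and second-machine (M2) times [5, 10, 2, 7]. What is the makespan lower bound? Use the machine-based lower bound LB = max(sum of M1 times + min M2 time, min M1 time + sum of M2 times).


LB1 = sum(M1 times) + min(M2 times) = 32 + 2 = 34
LB2 = min(M1 times) + sum(M2 times) = 4 + 24 = 28
Lower bound = max(LB1, LB2) = max(34, 28) = 34

34


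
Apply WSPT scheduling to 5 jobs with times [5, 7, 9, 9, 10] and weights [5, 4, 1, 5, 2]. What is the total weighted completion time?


Compute p/w ratios and sort ascending (WSPT): [(5, 5), (7, 4), (9, 5), (10, 2), (9, 1)]
Compute weighted completion times:
  Job (p=5,w=5): C=5, w*C=5*5=25
  Job (p=7,w=4): C=12, w*C=4*12=48
  Job (p=9,w=5): C=21, w*C=5*21=105
  Job (p=10,w=2): C=31, w*C=2*31=62
  Job (p=9,w=1): C=40, w*C=1*40=40
Total weighted completion time = 280

280


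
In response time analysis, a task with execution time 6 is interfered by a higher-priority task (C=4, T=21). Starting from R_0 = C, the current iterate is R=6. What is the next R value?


R_next = C + ceil(R_prev / T_hp) * C_hp
ceil(6 / 21) = ceil(0.2857) = 1
Interference = 1 * 4 = 4
R_next = 6 + 4 = 10

10


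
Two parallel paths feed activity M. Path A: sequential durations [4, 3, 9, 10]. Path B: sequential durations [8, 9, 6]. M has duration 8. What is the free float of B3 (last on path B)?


ES(B3) = sum of predecessors on chain B = 17
EF(B3) = ES + duration = 17 + 6 = 23
Successor of B3 is M. ES(M) = max(sum(A), sum(B)) = max(26, 23) = 26
Free float = ES(successor) - EF(current) = 26 - 23 = 3

3


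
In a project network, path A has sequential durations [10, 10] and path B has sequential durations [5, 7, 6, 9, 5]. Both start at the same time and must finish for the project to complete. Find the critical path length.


Path A total = 10 + 10 = 20
Path B total = 5 + 7 + 6 + 9 + 5 = 32
Critical path = longest path = max(20, 32) = 32

32


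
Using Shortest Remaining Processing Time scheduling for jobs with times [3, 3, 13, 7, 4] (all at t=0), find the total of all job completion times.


Since all jobs arrive at t=0, SRPT equals SPT ordering.
SPT order: [3, 3, 4, 7, 13]
Completion times:
  Job 1: p=3, C=3
  Job 2: p=3, C=6
  Job 3: p=4, C=10
  Job 4: p=7, C=17
  Job 5: p=13, C=30
Total completion time = 3 + 6 + 10 + 17 + 30 = 66

66


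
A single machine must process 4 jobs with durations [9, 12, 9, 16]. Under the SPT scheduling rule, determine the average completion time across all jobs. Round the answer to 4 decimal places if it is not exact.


Sort jobs by processing time (SPT order): [9, 9, 12, 16]
Compute completion times sequentially:
  Job 1: processing = 9, completes at 9
  Job 2: processing = 9, completes at 18
  Job 3: processing = 12, completes at 30
  Job 4: processing = 16, completes at 46
Sum of completion times = 103
Average completion time = 103/4 = 25.75

25.75


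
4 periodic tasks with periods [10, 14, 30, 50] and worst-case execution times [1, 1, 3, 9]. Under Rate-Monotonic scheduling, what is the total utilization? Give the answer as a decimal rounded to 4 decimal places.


Compute individual utilizations (exact fractions):
  Task 1: C/T = 1/10 (approx. 0.1)
  Task 2: C/T = 1/14 (approx. 0.0714)
  Task 3: C/T = 3/30 = 1/10 (approx. 0.1)
  Task 4: C/T = 9/50 (approx. 0.18)
Total utilization U = 1/10 + 1/14 + 1/10 + 9/50 = 79/175
Rounded to 4 decimal places: U = 0.4514
RM (Liu & Layland) bound for 4 tasks = 0.756828; compare with U = 79/175 (approx. 0.451429)
U <= bound, so schedulable by RM sufficient condition.

0.4514


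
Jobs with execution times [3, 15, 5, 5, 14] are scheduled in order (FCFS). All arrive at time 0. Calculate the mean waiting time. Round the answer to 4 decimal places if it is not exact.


FCFS order (as given): [3, 15, 5, 5, 14]
Waiting times:
  Job 1: wait = 0
  Job 2: wait = 3
  Job 3: wait = 18
  Job 4: wait = 23
  Job 5: wait = 28
Sum of waiting times = 72
Average waiting time = 72/5 = 14.4

14.4


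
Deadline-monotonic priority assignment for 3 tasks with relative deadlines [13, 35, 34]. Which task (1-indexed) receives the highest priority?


Sort tasks by relative deadline (ascending):
  Task 1: deadline = 13
  Task 3: deadline = 34
  Task 2: deadline = 35
Priority order (highest first): [1, 3, 2]
Highest priority task = 1

1


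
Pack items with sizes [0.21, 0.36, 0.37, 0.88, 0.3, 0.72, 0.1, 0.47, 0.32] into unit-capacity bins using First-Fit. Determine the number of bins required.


Place items sequentially using First-Fit:
  Item 0.21 -> new Bin 1
  Item 0.36 -> Bin 1 (now 0.57)
  Item 0.37 -> Bin 1 (now 0.94)
  Item 0.88 -> new Bin 2
  Item 0.3 -> new Bin 3
  Item 0.72 -> new Bin 4
  Item 0.1 -> Bin 2 (now 0.98)
  Item 0.47 -> Bin 3 (now 0.77)
  Item 0.32 -> new Bin 5
Total bins used = 5

5


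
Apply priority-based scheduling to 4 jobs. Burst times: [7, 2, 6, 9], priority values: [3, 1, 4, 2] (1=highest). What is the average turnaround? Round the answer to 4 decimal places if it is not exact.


Sort by priority (ascending = highest first):
Order: [(1, 2), (2, 9), (3, 7), (4, 6)]
Completion times:
  Priority 1, burst=2, C=2
  Priority 2, burst=9, C=11
  Priority 3, burst=7, C=18
  Priority 4, burst=6, C=24
Average turnaround = 55/4 = 13.75

13.75


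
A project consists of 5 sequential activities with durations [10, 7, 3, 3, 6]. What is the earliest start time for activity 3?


Activity 3 starts after activities 1 through 2 complete.
Predecessor durations: [10, 7]
ES = 10 + 7 = 17

17


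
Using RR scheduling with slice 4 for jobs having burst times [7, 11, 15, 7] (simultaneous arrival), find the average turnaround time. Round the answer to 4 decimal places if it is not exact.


Time quantum = 4
Execution trace:
  J1 runs 4 units, time = 4
  J2 runs 4 units, time = 8
  J3 runs 4 units, time = 12
  J4 runs 4 units, time = 16
  J1 runs 3 units, time = 19
  J2 runs 4 units, time = 23
  J3 runs 4 units, time = 27
  J4 runs 3 units, time = 30
  J2 runs 3 units, time = 33
  J3 runs 4 units, time = 37
  J3 runs 3 units, time = 40
Finish times: [19, 33, 40, 30]
Average turnaround = 122/4 = 30.5

30.5


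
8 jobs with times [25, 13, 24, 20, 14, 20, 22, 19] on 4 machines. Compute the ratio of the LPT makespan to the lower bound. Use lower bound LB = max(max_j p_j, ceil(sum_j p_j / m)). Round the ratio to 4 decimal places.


LPT order: [25, 24, 22, 20, 20, 19, 14, 13]
Machine loads after assignment: [38, 38, 41, 40]
LPT makespan = 41
Lower bound = max(max_job, ceil(total/4)) = max(25, 40) = 40
Ratio = 41 / 40 = 1.025

1.025


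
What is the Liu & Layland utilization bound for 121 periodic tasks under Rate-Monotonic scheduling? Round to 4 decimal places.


Compute 2^(1/121) = 1.0057449283
Subtract 1: 1.0057449283 - 1 = 0.0057449283
Multiply by n: 121 * 0.0057449283 = 0.6951363243
Round to 4 dp: 0.6951

0.6951


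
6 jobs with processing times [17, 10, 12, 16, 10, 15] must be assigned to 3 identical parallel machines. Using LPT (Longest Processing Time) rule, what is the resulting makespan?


Sort jobs in decreasing order (LPT): [17, 16, 15, 12, 10, 10]
Assign each job to the least loaded machine:
  Machine 1: jobs [17, 10], load = 27
  Machine 2: jobs [16, 10], load = 26
  Machine 3: jobs [15, 12], load = 27
Makespan = max load = 27

27


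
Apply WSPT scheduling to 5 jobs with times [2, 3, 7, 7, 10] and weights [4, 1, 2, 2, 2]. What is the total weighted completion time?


Compute p/w ratios and sort ascending (WSPT): [(2, 4), (3, 1), (7, 2), (7, 2), (10, 2)]
Compute weighted completion times:
  Job (p=2,w=4): C=2, w*C=4*2=8
  Job (p=3,w=1): C=5, w*C=1*5=5
  Job (p=7,w=2): C=12, w*C=2*12=24
  Job (p=7,w=2): C=19, w*C=2*19=38
  Job (p=10,w=2): C=29, w*C=2*29=58
Total weighted completion time = 133

133


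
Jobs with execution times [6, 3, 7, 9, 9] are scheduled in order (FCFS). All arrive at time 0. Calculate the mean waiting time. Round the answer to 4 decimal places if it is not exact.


FCFS order (as given): [6, 3, 7, 9, 9]
Waiting times:
  Job 1: wait = 0
  Job 2: wait = 6
  Job 3: wait = 9
  Job 4: wait = 16
  Job 5: wait = 25
Sum of waiting times = 56
Average waiting time = 56/5 = 11.2

11.2


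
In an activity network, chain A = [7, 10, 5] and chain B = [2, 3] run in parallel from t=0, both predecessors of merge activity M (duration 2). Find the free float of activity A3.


ES(A3) = sum of predecessors on chain A = 17
EF(A3) = ES + duration = 17 + 5 = 22
Successor of A3 is M. ES(M) = max(sum(A), sum(B)) = max(22, 5) = 22
Free float = ES(successor) - EF(current) = 22 - 22 = 0

0


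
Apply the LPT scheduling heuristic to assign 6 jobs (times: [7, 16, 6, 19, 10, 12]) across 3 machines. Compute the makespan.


Sort jobs in decreasing order (LPT): [19, 16, 12, 10, 7, 6]
Assign each job to the least loaded machine:
  Machine 1: jobs [19, 6], load = 25
  Machine 2: jobs [16, 7], load = 23
  Machine 3: jobs [12, 10], load = 22
Makespan = max load = 25

25


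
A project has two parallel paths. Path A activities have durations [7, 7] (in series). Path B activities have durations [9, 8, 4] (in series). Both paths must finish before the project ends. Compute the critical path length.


Path A total = 7 + 7 = 14
Path B total = 9 + 8 + 4 = 21
Critical path = longest path = max(14, 21) = 21

21


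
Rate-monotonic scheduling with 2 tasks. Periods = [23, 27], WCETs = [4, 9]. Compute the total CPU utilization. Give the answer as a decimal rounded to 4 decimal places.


Compute individual utilizations (exact fractions):
  Task 1: C/T = 4/23 (approx. 0.1739)
  Task 2: C/T = 9/27 = 1/3 (approx. 0.3333)
Total utilization U = 4/23 + 1/3 = 35/69
Rounded to 4 decimal places: U = 0.5072
RM (Liu & Layland) bound for 2 tasks = 0.828427; compare with U = 35/69 (approx. 0.507246)
U <= bound, so schedulable by RM sufficient condition.

0.5072


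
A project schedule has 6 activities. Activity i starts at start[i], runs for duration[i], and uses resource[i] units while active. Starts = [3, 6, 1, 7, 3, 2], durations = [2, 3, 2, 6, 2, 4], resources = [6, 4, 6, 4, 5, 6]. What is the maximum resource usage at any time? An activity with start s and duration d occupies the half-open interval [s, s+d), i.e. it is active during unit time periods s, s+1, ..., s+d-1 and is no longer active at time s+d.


Each activity i is active on [start_i, start_i + duration_i).
Compute total resource usage per time slot:
  t=0: active resources = [], total = 0
  t=1: active resources = [6], total = 6
  t=2: active resources = [6, 6], total = 12
  t=3: active resources = [6, 5, 6], total = 17
  t=4: active resources = [6, 5, 6], total = 17
  t=5: active resources = [6], total = 6
  t=6: active resources = [4], total = 4
  t=7: active resources = [4, 4], total = 8
  t=8: active resources = [4, 4], total = 8
  t=9: active resources = [4], total = 4
  t=10: active resources = [4], total = 4
  t=11: active resources = [4], total = 4
  t=12: active resources = [4], total = 4
Peak resource demand = 17

17


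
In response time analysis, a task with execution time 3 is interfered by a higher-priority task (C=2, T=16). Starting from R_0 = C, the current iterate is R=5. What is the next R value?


R_next = C + ceil(R_prev / T_hp) * C_hp
ceil(5 / 16) = ceil(0.3125) = 1
Interference = 1 * 2 = 2
R_next = 3 + 2 = 5
R_next = R_prev, so the iteration has converged (response time = 5).

5


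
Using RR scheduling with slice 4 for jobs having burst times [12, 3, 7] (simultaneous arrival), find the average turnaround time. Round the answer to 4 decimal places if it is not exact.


Time quantum = 4
Execution trace:
  J1 runs 4 units, time = 4
  J2 runs 3 units, time = 7
  J3 runs 4 units, time = 11
  J1 runs 4 units, time = 15
  J3 runs 3 units, time = 18
  J1 runs 4 units, time = 22
Finish times: [22, 7, 18]
Average turnaround = 47/3 = 15.6667

15.6667


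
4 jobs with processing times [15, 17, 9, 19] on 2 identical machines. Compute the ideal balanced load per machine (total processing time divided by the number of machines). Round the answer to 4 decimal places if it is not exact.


Total processing time = 15 + 17 + 9 + 19 = 60
Number of machines = 2
Ideal balanced load = 60 / 2 = 30.0

30.0


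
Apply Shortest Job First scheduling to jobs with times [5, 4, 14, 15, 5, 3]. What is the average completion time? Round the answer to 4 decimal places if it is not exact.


SJF order (ascending): [3, 4, 5, 5, 14, 15]
Completion times:
  Job 1: burst=3, C=3
  Job 2: burst=4, C=7
  Job 3: burst=5, C=12
  Job 4: burst=5, C=17
  Job 5: burst=14, C=31
  Job 6: burst=15, C=46
Average completion = 116/6 = 19.3333

19.3333


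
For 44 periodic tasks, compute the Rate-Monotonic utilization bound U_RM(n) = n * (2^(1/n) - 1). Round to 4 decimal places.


Compute 2^(1/44) = 1.0158780831
Subtract 1: 1.0158780831 - 1 = 0.0158780831
Multiply by n: 44 * 0.0158780831 = 0.6986356564
Round to 4 dp: 0.6986

0.6986


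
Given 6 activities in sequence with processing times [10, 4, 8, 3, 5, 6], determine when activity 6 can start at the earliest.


Activity 6 starts after activities 1 through 5 complete.
Predecessor durations: [10, 4, 8, 3, 5]
ES = 10 + 4 + 8 + 3 + 5 = 30

30


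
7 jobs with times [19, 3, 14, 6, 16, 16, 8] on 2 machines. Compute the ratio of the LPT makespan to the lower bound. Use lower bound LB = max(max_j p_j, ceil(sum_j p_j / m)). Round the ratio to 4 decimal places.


LPT order: [19, 16, 16, 14, 8, 6, 3]
Machine loads after assignment: [42, 40]
LPT makespan = 42
Lower bound = max(max_job, ceil(total/2)) = max(19, 41) = 41
Ratio = 42 / 41 = 1.0244

1.0244


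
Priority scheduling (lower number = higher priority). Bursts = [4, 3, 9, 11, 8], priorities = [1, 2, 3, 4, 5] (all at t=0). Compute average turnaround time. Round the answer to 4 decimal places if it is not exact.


Sort by priority (ascending = highest first):
Order: [(1, 4), (2, 3), (3, 9), (4, 11), (5, 8)]
Completion times:
  Priority 1, burst=4, C=4
  Priority 2, burst=3, C=7
  Priority 3, burst=9, C=16
  Priority 4, burst=11, C=27
  Priority 5, burst=8, C=35
Average turnaround = 89/5 = 17.8

17.8


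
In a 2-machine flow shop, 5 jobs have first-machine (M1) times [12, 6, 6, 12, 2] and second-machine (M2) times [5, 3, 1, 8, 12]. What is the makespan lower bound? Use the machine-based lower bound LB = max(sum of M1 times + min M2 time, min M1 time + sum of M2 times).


LB1 = sum(M1 times) + min(M2 times) = 38 + 1 = 39
LB2 = min(M1 times) + sum(M2 times) = 2 + 29 = 31
Lower bound = max(LB1, LB2) = max(39, 31) = 39

39


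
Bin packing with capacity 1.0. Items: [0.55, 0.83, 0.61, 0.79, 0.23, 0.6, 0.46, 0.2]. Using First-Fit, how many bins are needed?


Place items sequentially using First-Fit:
  Item 0.55 -> new Bin 1
  Item 0.83 -> new Bin 2
  Item 0.61 -> new Bin 3
  Item 0.79 -> new Bin 4
  Item 0.23 -> Bin 1 (now 0.78)
  Item 0.6 -> new Bin 5
  Item 0.46 -> new Bin 6
  Item 0.2 -> Bin 1 (now 0.98)
Total bins used = 6

6


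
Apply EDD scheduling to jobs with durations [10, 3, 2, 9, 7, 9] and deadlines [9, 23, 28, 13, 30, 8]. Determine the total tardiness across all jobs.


Sort by due date (EDD order): [(9, 8), (10, 9), (9, 13), (3, 23), (2, 28), (7, 30)]
Compute completion times and tardiness:
  Job 1: p=9, d=8, C=9, tardiness=max(0,9-8)=1
  Job 2: p=10, d=9, C=19, tardiness=max(0,19-9)=10
  Job 3: p=9, d=13, C=28, tardiness=max(0,28-13)=15
  Job 4: p=3, d=23, C=31, tardiness=max(0,31-23)=8
  Job 5: p=2, d=28, C=33, tardiness=max(0,33-28)=5
  Job 6: p=7, d=30, C=40, tardiness=max(0,40-30)=10
Total tardiness = 49

49


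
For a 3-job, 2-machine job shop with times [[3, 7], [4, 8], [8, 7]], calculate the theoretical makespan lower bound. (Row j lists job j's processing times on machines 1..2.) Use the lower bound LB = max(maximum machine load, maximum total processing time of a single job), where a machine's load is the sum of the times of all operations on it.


Machine loads:
  Machine 1: 3 + 4 + 8 = 15
  Machine 2: 7 + 8 + 7 = 22
Max machine load = 22
Job totals:
  Job 1: 10
  Job 2: 12
  Job 3: 15
Max job total = 15
Lower bound = max(22, 15) = 22

22


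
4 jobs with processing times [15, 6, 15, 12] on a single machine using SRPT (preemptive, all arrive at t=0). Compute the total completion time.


Since all jobs arrive at t=0, SRPT equals SPT ordering.
SPT order: [6, 12, 15, 15]
Completion times:
  Job 1: p=6, C=6
  Job 2: p=12, C=18
  Job 3: p=15, C=33
  Job 4: p=15, C=48
Total completion time = 6 + 18 + 33 + 48 = 105

105


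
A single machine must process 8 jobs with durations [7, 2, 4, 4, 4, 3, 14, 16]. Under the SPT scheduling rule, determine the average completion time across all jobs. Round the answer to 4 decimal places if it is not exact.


Sort jobs by processing time (SPT order): [2, 3, 4, 4, 4, 7, 14, 16]
Compute completion times sequentially:
  Job 1: processing = 2, completes at 2
  Job 2: processing = 3, completes at 5
  Job 3: processing = 4, completes at 9
  Job 4: processing = 4, completes at 13
  Job 5: processing = 4, completes at 17
  Job 6: processing = 7, completes at 24
  Job 7: processing = 14, completes at 38
  Job 8: processing = 16, completes at 54
Sum of completion times = 162
Average completion time = 162/8 = 20.25

20.25


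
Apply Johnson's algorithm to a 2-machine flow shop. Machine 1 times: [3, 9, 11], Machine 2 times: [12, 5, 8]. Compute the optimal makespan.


Apply Johnson's rule:
  Group 1 (a <= b): [(1, 3, 12)]
  Group 2 (a > b): [(3, 11, 8), (2, 9, 5)]
Optimal job order: [1, 3, 2]
Schedule:
  Job 1: M1 done at 3, M2 done at 15
  Job 3: M1 done at 14, M2 done at 23
  Job 2: M1 done at 23, M2 done at 28
Makespan = 28

28


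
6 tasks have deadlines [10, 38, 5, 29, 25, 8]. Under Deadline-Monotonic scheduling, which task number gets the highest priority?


Sort tasks by relative deadline (ascending):
  Task 3: deadline = 5
  Task 6: deadline = 8
  Task 1: deadline = 10
  Task 5: deadline = 25
  Task 4: deadline = 29
  Task 2: deadline = 38
Priority order (highest first): [3, 6, 1, 5, 4, 2]
Highest priority task = 3

3


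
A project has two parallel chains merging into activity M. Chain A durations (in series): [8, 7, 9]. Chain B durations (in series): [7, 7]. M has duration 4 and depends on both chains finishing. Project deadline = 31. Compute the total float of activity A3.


Forward pass: ES(A3) = sum of predecessors on chain A = 15
EF = ES + duration = 15 + 9 = 24
Backward pass: LF(M) = deadline = 31; LS(M) = 31 - 4 = 27
LF(A3) = LS(M) - sum(successors on chain A) = 27 - 0 = 27
LS = LF - duration = 27 - 9 = 18
Total float = LS - ES = 18 - 15 = 3

3


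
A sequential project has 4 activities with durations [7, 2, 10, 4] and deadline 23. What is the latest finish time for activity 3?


LF(activity 3) = deadline - sum of successor durations
Successors: activities 4 through 4 with durations [4]
Sum of successor durations = 4
LF = 23 - 4 = 19

19


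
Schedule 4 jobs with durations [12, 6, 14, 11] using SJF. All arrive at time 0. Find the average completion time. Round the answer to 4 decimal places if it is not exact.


SJF order (ascending): [6, 11, 12, 14]
Completion times:
  Job 1: burst=6, C=6
  Job 2: burst=11, C=17
  Job 3: burst=12, C=29
  Job 4: burst=14, C=43
Average completion = 95/4 = 23.75

23.75


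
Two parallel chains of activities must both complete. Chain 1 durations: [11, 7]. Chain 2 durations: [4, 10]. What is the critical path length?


Path A total = 11 + 7 = 18
Path B total = 4 + 10 = 14
Critical path = longest path = max(18, 14) = 18

18


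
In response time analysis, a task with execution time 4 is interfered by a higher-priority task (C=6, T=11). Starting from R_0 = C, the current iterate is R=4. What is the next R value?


R_next = C + ceil(R_prev / T_hp) * C_hp
ceil(4 / 11) = ceil(0.3636) = 1
Interference = 1 * 6 = 6
R_next = 4 + 6 = 10

10


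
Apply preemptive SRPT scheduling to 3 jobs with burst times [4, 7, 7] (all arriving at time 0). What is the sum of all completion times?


Since all jobs arrive at t=0, SRPT equals SPT ordering.
SPT order: [4, 7, 7]
Completion times:
  Job 1: p=4, C=4
  Job 2: p=7, C=11
  Job 3: p=7, C=18
Total completion time = 4 + 11 + 18 = 33

33


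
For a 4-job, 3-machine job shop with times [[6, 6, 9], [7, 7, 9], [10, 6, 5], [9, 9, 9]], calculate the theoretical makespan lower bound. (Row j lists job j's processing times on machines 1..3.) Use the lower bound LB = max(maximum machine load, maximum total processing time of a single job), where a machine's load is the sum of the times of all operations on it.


Machine loads:
  Machine 1: 6 + 7 + 10 + 9 = 32
  Machine 2: 6 + 7 + 6 + 9 = 28
  Machine 3: 9 + 9 + 5 + 9 = 32
Max machine load = 32
Job totals:
  Job 1: 21
  Job 2: 23
  Job 3: 21
  Job 4: 27
Max job total = 27
Lower bound = max(32, 27) = 32

32


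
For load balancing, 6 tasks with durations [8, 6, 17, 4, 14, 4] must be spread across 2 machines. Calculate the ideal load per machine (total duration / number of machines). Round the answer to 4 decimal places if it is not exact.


Total processing time = 8 + 6 + 17 + 4 + 14 + 4 = 53
Number of machines = 2
Ideal balanced load = 53 / 2 = 26.5

26.5


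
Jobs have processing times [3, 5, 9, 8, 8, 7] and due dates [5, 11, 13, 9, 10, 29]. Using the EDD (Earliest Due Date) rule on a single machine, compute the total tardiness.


Sort by due date (EDD order): [(3, 5), (8, 9), (8, 10), (5, 11), (9, 13), (7, 29)]
Compute completion times and tardiness:
  Job 1: p=3, d=5, C=3, tardiness=max(0,3-5)=0
  Job 2: p=8, d=9, C=11, tardiness=max(0,11-9)=2
  Job 3: p=8, d=10, C=19, tardiness=max(0,19-10)=9
  Job 4: p=5, d=11, C=24, tardiness=max(0,24-11)=13
  Job 5: p=9, d=13, C=33, tardiness=max(0,33-13)=20
  Job 6: p=7, d=29, C=40, tardiness=max(0,40-29)=11
Total tardiness = 55

55


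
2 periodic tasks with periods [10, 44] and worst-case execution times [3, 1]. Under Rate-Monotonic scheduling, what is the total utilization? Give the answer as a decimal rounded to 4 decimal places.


Compute individual utilizations (exact fractions):
  Task 1: C/T = 3/10 (approx. 0.3)
  Task 2: C/T = 1/44 (approx. 0.0227)
Total utilization U = 3/10 + 1/44 = 71/220
Rounded to 4 decimal places: U = 0.3227
RM (Liu & Layland) bound for 2 tasks = 0.828427; compare with U = 71/220 (approx. 0.322727)
U <= bound, so schedulable by RM sufficient condition.

0.3227


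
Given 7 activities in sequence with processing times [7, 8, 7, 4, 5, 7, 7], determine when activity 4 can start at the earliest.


Activity 4 starts after activities 1 through 3 complete.
Predecessor durations: [7, 8, 7]
ES = 7 + 8 + 7 = 22

22


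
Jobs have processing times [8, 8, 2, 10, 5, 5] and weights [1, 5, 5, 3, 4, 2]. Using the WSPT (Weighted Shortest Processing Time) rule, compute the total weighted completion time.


Compute p/w ratios and sort ascending (WSPT): [(2, 5), (5, 4), (8, 5), (5, 2), (10, 3), (8, 1)]
Compute weighted completion times:
  Job (p=2,w=5): C=2, w*C=5*2=10
  Job (p=5,w=4): C=7, w*C=4*7=28
  Job (p=8,w=5): C=15, w*C=5*15=75
  Job (p=5,w=2): C=20, w*C=2*20=40
  Job (p=10,w=3): C=30, w*C=3*30=90
  Job (p=8,w=1): C=38, w*C=1*38=38
Total weighted completion time = 281

281


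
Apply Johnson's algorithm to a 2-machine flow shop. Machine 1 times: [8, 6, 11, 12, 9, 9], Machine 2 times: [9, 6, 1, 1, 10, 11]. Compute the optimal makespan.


Apply Johnson's rule:
  Group 1 (a <= b): [(2, 6, 6), (1, 8, 9), (5, 9, 10), (6, 9, 11)]
  Group 2 (a > b): [(3, 11, 1), (4, 12, 1)]
Optimal job order: [2, 1, 5, 6, 3, 4]
Schedule:
  Job 2: M1 done at 6, M2 done at 12
  Job 1: M1 done at 14, M2 done at 23
  Job 5: M1 done at 23, M2 done at 33
  Job 6: M1 done at 32, M2 done at 44
  Job 3: M1 done at 43, M2 done at 45
  Job 4: M1 done at 55, M2 done at 56
Makespan = 56

56


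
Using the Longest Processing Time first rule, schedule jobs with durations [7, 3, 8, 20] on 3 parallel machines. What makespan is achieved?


Sort jobs in decreasing order (LPT): [20, 8, 7, 3]
Assign each job to the least loaded machine:
  Machine 1: jobs [20], load = 20
  Machine 2: jobs [8], load = 8
  Machine 3: jobs [7, 3], load = 10
Makespan = max load = 20

20


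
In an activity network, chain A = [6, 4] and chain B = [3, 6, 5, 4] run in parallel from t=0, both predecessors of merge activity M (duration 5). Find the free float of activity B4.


ES(B4) = sum of predecessors on chain B = 14
EF(B4) = ES + duration = 14 + 4 = 18
Successor of B4 is M. ES(M) = max(sum(A), sum(B)) = max(10, 18) = 18
Free float = ES(successor) - EF(current) = 18 - 18 = 0

0


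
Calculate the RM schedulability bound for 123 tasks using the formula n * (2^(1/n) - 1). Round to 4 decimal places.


Compute 2^(1/123) = 1.0056512513
Subtract 1: 1.0056512513 - 1 = 0.0056512513
Multiply by n: 123 * 0.0056512513 = 0.6951039099
Round to 4 dp: 0.6951

0.6951


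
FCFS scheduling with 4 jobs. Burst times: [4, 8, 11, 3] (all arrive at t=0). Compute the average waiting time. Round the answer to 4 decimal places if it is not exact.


FCFS order (as given): [4, 8, 11, 3]
Waiting times:
  Job 1: wait = 0
  Job 2: wait = 4
  Job 3: wait = 12
  Job 4: wait = 23
Sum of waiting times = 39
Average waiting time = 39/4 = 9.75

9.75


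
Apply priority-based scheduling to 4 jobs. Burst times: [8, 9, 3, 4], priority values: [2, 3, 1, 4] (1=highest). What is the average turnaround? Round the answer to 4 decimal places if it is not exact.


Sort by priority (ascending = highest first):
Order: [(1, 3), (2, 8), (3, 9), (4, 4)]
Completion times:
  Priority 1, burst=3, C=3
  Priority 2, burst=8, C=11
  Priority 3, burst=9, C=20
  Priority 4, burst=4, C=24
Average turnaround = 58/4 = 14.5

14.5


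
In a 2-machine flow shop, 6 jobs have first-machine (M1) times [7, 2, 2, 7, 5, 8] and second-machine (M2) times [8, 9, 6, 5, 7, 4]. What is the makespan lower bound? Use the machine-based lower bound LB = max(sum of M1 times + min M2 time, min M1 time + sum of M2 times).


LB1 = sum(M1 times) + min(M2 times) = 31 + 4 = 35
LB2 = min(M1 times) + sum(M2 times) = 2 + 39 = 41
Lower bound = max(LB1, LB2) = max(35, 41) = 41

41


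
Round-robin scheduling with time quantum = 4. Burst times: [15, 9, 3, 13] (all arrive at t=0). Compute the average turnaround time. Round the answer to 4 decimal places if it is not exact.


Time quantum = 4
Execution trace:
  J1 runs 4 units, time = 4
  J2 runs 4 units, time = 8
  J3 runs 3 units, time = 11
  J4 runs 4 units, time = 15
  J1 runs 4 units, time = 19
  J2 runs 4 units, time = 23
  J4 runs 4 units, time = 27
  J1 runs 4 units, time = 31
  J2 runs 1 units, time = 32
  J4 runs 4 units, time = 36
  J1 runs 3 units, time = 39
  J4 runs 1 units, time = 40
Finish times: [39, 32, 11, 40]
Average turnaround = 122/4 = 30.5

30.5


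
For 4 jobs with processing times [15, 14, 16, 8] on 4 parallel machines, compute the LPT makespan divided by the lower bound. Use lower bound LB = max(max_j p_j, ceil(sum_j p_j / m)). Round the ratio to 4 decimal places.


LPT order: [16, 15, 14, 8]
Machine loads after assignment: [16, 15, 14, 8]
LPT makespan = 16
Lower bound = max(max_job, ceil(total/4)) = max(16, 14) = 16
Ratio = 16 / 16 = 1.0

1.0


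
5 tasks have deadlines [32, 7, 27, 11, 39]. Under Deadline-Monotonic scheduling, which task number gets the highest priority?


Sort tasks by relative deadline (ascending):
  Task 2: deadline = 7
  Task 4: deadline = 11
  Task 3: deadline = 27
  Task 1: deadline = 32
  Task 5: deadline = 39
Priority order (highest first): [2, 4, 3, 1, 5]
Highest priority task = 2

2


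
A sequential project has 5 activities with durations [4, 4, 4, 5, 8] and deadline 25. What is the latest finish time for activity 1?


LF(activity 1) = deadline - sum of successor durations
Successors: activities 2 through 5 with durations [4, 4, 5, 8]
Sum of successor durations = 21
LF = 25 - 21 = 4

4


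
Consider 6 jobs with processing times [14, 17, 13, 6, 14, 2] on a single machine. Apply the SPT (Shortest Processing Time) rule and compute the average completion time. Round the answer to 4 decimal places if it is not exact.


Sort jobs by processing time (SPT order): [2, 6, 13, 14, 14, 17]
Compute completion times sequentially:
  Job 1: processing = 2, completes at 2
  Job 2: processing = 6, completes at 8
  Job 3: processing = 13, completes at 21
  Job 4: processing = 14, completes at 35
  Job 5: processing = 14, completes at 49
  Job 6: processing = 17, completes at 66
Sum of completion times = 181
Average completion time = 181/6 = 30.1667

30.1667


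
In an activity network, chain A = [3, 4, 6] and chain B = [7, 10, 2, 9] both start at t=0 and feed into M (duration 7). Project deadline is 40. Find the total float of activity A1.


Forward pass: ES(A1) = sum of predecessors on chain A = 0
EF = ES + duration = 0 + 3 = 3
Backward pass: LF(M) = deadline = 40; LS(M) = 40 - 7 = 33
LF(A1) = LS(M) - sum(successors on chain A) = 33 - 10 = 23
LS = LF - duration = 23 - 3 = 20
Total float = LS - ES = 20 - 0 = 20

20


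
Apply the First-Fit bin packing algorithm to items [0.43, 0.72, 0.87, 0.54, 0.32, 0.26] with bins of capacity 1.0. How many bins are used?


Place items sequentially using First-Fit:
  Item 0.43 -> new Bin 1
  Item 0.72 -> new Bin 2
  Item 0.87 -> new Bin 3
  Item 0.54 -> Bin 1 (now 0.97)
  Item 0.32 -> new Bin 4
  Item 0.26 -> Bin 2 (now 0.98)
Total bins used = 4

4


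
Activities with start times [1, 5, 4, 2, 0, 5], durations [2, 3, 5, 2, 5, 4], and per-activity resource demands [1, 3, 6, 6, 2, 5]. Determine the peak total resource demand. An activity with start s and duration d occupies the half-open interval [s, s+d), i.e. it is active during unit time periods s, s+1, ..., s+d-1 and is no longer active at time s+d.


Each activity i is active on [start_i, start_i + duration_i).
Compute total resource usage per time slot:
  t=0: active resources = [2], total = 2
  t=1: active resources = [1, 2], total = 3
  t=2: active resources = [1, 6, 2], total = 9
  t=3: active resources = [6, 2], total = 8
  t=4: active resources = [6, 2], total = 8
  t=5: active resources = [3, 6, 5], total = 14
  t=6: active resources = [3, 6, 5], total = 14
  t=7: active resources = [3, 6, 5], total = 14
  t=8: active resources = [6, 5], total = 11
Peak resource demand = 14

14


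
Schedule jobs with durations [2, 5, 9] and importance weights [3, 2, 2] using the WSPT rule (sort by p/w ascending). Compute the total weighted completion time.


Compute p/w ratios and sort ascending (WSPT): [(2, 3), (5, 2), (9, 2)]
Compute weighted completion times:
  Job (p=2,w=3): C=2, w*C=3*2=6
  Job (p=5,w=2): C=7, w*C=2*7=14
  Job (p=9,w=2): C=16, w*C=2*16=32
Total weighted completion time = 52

52
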